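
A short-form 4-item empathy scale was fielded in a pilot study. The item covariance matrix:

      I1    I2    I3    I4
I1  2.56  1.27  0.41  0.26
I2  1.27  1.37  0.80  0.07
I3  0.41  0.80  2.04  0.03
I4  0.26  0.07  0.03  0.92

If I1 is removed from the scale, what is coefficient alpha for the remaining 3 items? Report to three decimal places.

Remaining items: I2, I3, I4 (k = 3).
sum of item variances = 1.37 + 2.04 + 0.92 = 4.33
total variance = 4.33 + 2 × 0.90 = 6.13
α (item deleted) = (3/2)·(1 − 4.33/6.13) = 0.440

coefficient alpha = 0.440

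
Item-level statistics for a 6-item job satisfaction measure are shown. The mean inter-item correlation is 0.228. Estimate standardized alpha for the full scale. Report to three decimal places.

Standardized α = k·r̄ / (1 + (k−1)·r̄) = 6 × 0.228 / (1 + 5 × 0.228)
  = 1.3680 / 2.1400 = 0.639

standardized alpha = 0.639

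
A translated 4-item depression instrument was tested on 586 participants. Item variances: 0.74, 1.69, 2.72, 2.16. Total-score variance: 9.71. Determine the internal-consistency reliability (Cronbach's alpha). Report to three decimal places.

α = 0.330

Σσᵢ² = 0.74 + 1.69 + 2.72 + 2.16 = 7.31
α = (k/(k−1))·(1 − Σσᵢ²/σ²_total) = (4/3)·(1 − 7.31/9.71) = 0.330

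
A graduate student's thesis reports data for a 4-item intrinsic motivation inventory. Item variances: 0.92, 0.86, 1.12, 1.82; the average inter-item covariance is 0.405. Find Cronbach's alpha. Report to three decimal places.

Σσᵢ² = 0.92 + 0.86 + 1.12 + 1.82 = 4.72
Sum of the 6 distinct covariances = 6 × 0.405 = 2.430
σ²_total = Σσᵢ² + 2·Σcov = 4.72 + 2 × 2.430 = 9.580
α = (4/3)·(1 − 4.72/9.580) = 0.676

α = 0.676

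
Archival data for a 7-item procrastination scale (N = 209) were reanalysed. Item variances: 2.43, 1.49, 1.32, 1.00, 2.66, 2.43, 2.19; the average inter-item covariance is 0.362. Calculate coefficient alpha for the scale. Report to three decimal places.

α = 0.618

ΣVar(i) = 2.43 + 1.49 + 1.32 + 1.00 + 2.66 + 2.43 + 2.19 = 13.52
Sum of the 21 distinct covariances = 21 × 0.362 = 7.602
total variance = ΣVar(i) + 2·Σcov = 13.52 + 2 × 7.602 = 28.724
α = (7/6)·(1 − 13.52/28.724) = 0.618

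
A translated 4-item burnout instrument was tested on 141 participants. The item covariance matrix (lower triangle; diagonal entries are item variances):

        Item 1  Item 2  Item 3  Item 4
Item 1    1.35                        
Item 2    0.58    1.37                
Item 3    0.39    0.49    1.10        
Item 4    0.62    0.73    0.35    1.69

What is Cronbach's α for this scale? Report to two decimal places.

Σσ²ᵢ = 1.35 + 1.37 + 1.10 + 1.69 = 5.51
Sum of the distinct covariances = 3.16
Var(T) = 5.51 + 2 × 3.16 = 11.83
α = (k/(k−1))·(1 − Σσ²ᵢ/Var(T)) = (4/3)·(1 − 5.51/11.83) = 0.71

α = 0.71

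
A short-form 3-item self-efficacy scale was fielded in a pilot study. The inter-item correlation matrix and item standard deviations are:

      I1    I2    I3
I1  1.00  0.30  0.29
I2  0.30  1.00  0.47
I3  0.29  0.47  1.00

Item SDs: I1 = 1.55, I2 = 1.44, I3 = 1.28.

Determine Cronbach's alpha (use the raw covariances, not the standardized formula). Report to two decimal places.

Σσ²ᵢ = 1.55² + 1.44² + 1.28² = 6.1145
Covariances σ_ij = r_ij · s_i · s_j:
  σ(I1,I2) = 0.30 × 1.55 × 1.44 = 0.6696
  σ(I1,I3) = 0.29 × 1.55 × 1.28 = 0.5754
  σ(I2,I3) = 0.47 × 1.44 × 1.28 = 0.8663
σ²_T = Σσ²ᵢ + 2·Σσ_ij = 6.1145 + 2 × 2.1113 = 10.3371
α = (3/2)·(1 − 6.1145/10.3371) = 0.61

α = 0.61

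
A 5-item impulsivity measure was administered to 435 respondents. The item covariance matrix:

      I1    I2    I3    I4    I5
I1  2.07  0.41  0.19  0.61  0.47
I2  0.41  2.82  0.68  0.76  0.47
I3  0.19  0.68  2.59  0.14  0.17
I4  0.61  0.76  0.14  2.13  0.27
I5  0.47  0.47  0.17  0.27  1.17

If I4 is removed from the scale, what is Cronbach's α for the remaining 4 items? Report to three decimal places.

Cronbach's α = 0.475

Remaining items: I1, I2, I3, I5 (k = 4).
Σσ²ᵢ = 2.07 + 2.82 + 2.59 + 1.17 = 8.65
σ²_total = 8.65 + 2 × 2.39 = 13.43
α (item deleted) = (4/3)·(1 − 8.65/13.43) = 0.475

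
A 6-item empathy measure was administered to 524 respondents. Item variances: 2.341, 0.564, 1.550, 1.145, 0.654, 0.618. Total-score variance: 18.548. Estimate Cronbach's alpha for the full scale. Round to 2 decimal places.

Σσᵢ² = 2.341 + 0.564 + 1.550 + 1.145 + 0.654 + 0.618 = 6.872
α = (k/(k−1))·(1 − Σσᵢ²/Var(T)) = (6/5)·(1 − 6.872/18.548) = 0.76

α = 0.76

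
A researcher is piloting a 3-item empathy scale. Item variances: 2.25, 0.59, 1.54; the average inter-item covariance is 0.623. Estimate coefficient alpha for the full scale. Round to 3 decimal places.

α = 0.691

Σσ²ᵢ = 2.25 + 0.59 + 1.54 = 4.38
Sum of the 3 distinct covariances = 3 × 0.623 = 1.869
σ²_total = Σσ²ᵢ + 2·Σcov = 4.38 + 2 × 1.869 = 8.118
α = (3/2)·(1 − 4.38/8.118) = 0.691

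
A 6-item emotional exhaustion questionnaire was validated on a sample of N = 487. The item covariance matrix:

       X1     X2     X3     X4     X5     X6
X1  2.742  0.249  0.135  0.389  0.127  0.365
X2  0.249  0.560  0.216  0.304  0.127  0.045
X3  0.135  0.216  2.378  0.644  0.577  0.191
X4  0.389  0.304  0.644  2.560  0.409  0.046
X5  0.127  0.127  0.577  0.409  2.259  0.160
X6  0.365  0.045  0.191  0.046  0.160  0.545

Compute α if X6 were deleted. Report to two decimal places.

α = 0.47

Remaining items: X1, X2, X3, X4, X5 (k = 5).
sum of item variances = 2.742 + 0.560 + 2.378 + 2.560 + 2.259 = 10.499
σ²_total = 10.499 + 2 × 3.177 = 16.853
α (item deleted) = (5/4)·(1 − 10.499/16.853) = 0.47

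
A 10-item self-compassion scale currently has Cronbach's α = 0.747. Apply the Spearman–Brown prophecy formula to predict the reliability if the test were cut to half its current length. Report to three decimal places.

Length factor m = 1/2
α' = m·α / (1 − (1−m)·α)
   = 1/2 × 0.747 / (1 − (1 − 1/2) × 0.747)
   = 0.3735 / 0.6265 = 0.596

predicted reliability = 0.596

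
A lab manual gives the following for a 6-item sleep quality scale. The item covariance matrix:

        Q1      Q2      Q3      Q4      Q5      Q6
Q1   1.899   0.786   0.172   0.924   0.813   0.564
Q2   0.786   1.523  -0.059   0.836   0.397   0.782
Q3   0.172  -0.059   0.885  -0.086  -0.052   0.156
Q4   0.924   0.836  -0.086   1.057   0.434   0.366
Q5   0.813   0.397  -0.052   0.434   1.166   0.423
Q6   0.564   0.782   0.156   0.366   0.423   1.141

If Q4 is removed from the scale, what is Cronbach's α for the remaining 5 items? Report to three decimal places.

Cronbach's α = 0.683

Remaining items: Q1, Q2, Q3, Q5, Q6 (k = 5).
Σσ²ᵢ = 1.899 + 1.523 + 0.885 + 1.166 + 1.141 = 6.614
σ²_T = 6.614 + 2 × 3.982 = 14.578
α (item deleted) = (5/4)·(1 − 6.614/14.578) = 0.683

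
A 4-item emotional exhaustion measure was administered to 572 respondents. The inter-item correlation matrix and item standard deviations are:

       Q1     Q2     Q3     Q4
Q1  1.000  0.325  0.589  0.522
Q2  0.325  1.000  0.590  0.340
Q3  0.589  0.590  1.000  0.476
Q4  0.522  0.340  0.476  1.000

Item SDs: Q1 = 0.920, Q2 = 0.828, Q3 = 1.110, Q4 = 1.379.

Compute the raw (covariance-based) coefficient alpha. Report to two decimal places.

Σσ²ᵢ = 0.920² + 0.828² + 1.110² + 1.379² = 4.6657
Covariances σ_ij = r_ij · s_i · s_j:
  σ(Q1,Q2) = 0.325 × 0.920 × 0.828 = 0.2476
  σ(Q1,Q3) = 0.589 × 0.920 × 1.110 = 0.6015
  σ(Q1,Q4) = 0.522 × 0.920 × 1.379 = 0.6623
  σ(Q2,Q3) = 0.590 × 0.828 × 1.110 = 0.5423
  σ(Q2,Q4) = 0.340 × 0.828 × 1.379 = 0.3882
  σ(Q3,Q4) = 0.476 × 1.110 × 1.379 = 0.7286
σ²_T = Σσ²ᵢ + 2·Σσ_ij = 4.6657 + 2 × 3.1705 = 11.0067
α = (4/3)·(1 − 4.6657/11.0067) = 0.77

α = 0.77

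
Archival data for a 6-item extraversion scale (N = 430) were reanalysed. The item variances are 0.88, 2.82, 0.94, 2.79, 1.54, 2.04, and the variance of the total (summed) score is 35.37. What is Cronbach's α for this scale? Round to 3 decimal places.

Σσᵢ² = 0.88 + 2.82 + 0.94 + 2.79 + 1.54 + 2.04 = 11.01
α = (k/(k−1))·(1 − Σσᵢ²/σ²_total) = (6/5)·(1 − 11.01/35.37) = 0.826

Cronbach's α = 0.826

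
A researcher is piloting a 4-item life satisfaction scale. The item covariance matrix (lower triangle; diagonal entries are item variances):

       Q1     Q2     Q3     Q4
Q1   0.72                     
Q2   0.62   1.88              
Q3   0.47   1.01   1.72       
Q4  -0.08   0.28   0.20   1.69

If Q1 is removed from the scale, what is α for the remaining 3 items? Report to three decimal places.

Remaining items: Q2, Q3, Q4 (k = 3).
Σσ²ᵢ = 1.88 + 1.72 + 1.69 = 5.29
σ²_T = 5.29 + 2 × 1.49 = 8.27
α (item deleted) = (3/2)·(1 − 5.29/8.27) = 0.541

α = 0.541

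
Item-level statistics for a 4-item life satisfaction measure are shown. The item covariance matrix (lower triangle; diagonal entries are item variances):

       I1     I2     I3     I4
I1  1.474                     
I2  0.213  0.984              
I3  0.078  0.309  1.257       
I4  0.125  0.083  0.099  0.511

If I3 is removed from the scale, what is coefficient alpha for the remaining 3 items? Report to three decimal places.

coefficient alpha = 0.331

Remaining items: I1, I2, I4 (k = 3).
ΣVar(i) = 1.474 + 0.984 + 0.511 = 2.969
Var(T) = 2.969 + 2 × 0.421 = 3.811
α (item deleted) = (3/2)·(1 − 2.969/3.811) = 0.331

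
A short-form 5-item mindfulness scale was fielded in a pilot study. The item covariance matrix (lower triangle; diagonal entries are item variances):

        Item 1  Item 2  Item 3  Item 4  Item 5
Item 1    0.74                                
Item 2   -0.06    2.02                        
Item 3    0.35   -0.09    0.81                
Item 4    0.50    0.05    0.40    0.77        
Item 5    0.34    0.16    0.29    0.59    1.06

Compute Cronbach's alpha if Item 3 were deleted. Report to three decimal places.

Remaining items: Item 1, Item 2, Item 4, Item 5 (k = 4).
ΣVar(i) = 0.74 + 2.02 + 0.77 + 1.06 = 4.59
Var(T) = 4.59 + 2 × 1.58 = 7.75
α (item deleted) = (4/3)·(1 − 4.59/7.75) = 0.544

Cronbach's alpha = 0.544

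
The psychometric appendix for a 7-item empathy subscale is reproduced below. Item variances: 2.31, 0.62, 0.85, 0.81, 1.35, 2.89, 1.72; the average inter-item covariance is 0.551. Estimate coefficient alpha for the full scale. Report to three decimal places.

ΣVar(i) = 2.31 + 0.62 + 0.85 + 0.81 + 1.35 + 2.89 + 1.72 = 10.55
Sum of the 21 distinct covariances = 21 × 0.551 = 11.571
total variance = ΣVar(i) + 2·Σcov = 10.55 + 2 × 11.571 = 33.692
α = (7/6)·(1 − 10.55/33.692) = 0.801

coefficient alpha = 0.801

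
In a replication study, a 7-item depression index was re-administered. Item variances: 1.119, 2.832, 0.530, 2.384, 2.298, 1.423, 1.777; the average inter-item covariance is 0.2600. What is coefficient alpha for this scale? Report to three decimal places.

sum of item variances = 1.119 + 2.832 + 0.530 + 2.384 + 2.298 + 1.423 + 1.777 = 12.363
Sum of the 21 distinct covariances = 21 × 0.2600 = 5.4600
σ²_T = sum of item variances + 2·Σcov = 12.363 + 2 × 5.4600 = 23.2830
α = (7/6)·(1 − 12.363/23.2830) = 0.547

coefficient alpha = 0.547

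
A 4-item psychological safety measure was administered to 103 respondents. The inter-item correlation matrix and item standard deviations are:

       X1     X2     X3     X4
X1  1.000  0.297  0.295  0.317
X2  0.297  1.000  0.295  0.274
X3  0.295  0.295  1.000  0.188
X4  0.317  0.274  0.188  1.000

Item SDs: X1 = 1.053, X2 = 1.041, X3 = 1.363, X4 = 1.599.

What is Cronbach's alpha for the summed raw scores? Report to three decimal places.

Cronbach's alpha = 0.583

Σσ²ᵢ = 1.053² + 1.041² + 1.363² + 1.599² = 6.6071
Covariances σ_ij = r_ij · s_i · s_j:
  σ(X1,X2) = 0.297 × 1.053 × 1.041 = 0.3256
  σ(X1,X3) = 0.295 × 1.053 × 1.363 = 0.4234
  σ(X1,X4) = 0.317 × 1.053 × 1.599 = 0.5337
  σ(X2,X3) = 0.295 × 1.041 × 1.363 = 0.4186
  σ(X2,X4) = 0.274 × 1.041 × 1.599 = 0.4561
  σ(X3,X4) = 0.188 × 1.363 × 1.599 = 0.4097
σ²_T = Σσ²ᵢ + 2·Σσ_ij = 6.6071 + 2 × 2.5671 = 11.7413
α = (4/3)·(1 − 6.6071/11.7413) = 0.583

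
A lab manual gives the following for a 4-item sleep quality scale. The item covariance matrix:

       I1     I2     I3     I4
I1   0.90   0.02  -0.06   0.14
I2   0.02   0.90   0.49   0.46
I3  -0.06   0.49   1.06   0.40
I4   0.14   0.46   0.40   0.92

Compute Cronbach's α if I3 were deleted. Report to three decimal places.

α = 0.470

Remaining items: I1, I2, I4 (k = 3).
sum of item variances = 0.90 + 0.90 + 0.92 = 2.72
σ²_total = 2.72 + 2 × 0.62 = 3.96
α (item deleted) = (3/2)·(1 − 2.72/3.96) = 0.470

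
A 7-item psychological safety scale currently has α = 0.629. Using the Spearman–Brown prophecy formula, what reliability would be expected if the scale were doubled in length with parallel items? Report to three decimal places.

Length factor m = 2
α' = m·α / (1 + (m−1)·α)
   = 2 × 0.629 / (1 + (2 − 1) × 0.629)
   = 1.2580 / 1.6290 = 0.772

predicted reliability = 0.772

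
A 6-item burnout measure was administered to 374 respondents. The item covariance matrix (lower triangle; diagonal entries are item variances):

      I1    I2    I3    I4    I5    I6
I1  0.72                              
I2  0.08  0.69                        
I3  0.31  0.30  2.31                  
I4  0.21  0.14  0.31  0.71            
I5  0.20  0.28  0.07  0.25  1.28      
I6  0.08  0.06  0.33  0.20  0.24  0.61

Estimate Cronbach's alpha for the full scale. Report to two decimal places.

ΣVar(i) = 0.72 + 0.69 + 2.31 + 0.71 + 1.28 + 0.61 = 6.32
Sum of the distinct covariances = 3.06
Var(T) = 6.32 + 2 × 3.06 = 12.44
α = (k/(k−1))·(1 − ΣVar(i)/Var(T)) = (6/5)·(1 − 6.32/12.44) = 0.59

α = 0.59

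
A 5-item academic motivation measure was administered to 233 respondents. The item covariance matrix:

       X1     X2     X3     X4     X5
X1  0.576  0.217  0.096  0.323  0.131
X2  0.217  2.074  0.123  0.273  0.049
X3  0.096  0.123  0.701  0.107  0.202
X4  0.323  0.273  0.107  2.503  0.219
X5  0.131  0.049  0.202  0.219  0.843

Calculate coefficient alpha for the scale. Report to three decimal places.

ΣVar(i) = 0.576 + 2.074 + 0.701 + 2.503 + 0.843 = 6.697
Sum of the distinct covariances = 1.740
σ²_T = 6.697 + 2 × 1.740 = 10.177
α = (k/(k−1))·(1 − ΣVar(i)/σ²_T) = (5/4)·(1 − 6.697/10.177) = 0.427

α = 0.427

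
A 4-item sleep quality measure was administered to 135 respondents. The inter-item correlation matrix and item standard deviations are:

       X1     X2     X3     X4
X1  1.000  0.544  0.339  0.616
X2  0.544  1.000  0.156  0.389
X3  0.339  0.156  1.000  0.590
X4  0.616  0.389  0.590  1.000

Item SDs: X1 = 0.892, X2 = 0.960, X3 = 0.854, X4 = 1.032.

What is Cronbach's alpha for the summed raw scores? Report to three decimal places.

Σσ²ᵢ = 0.892² + 0.960² + 0.854² + 1.032² = 3.5116
Covariances σ_ij = r_ij · s_i · s_j:
  σ(X1,X2) = 0.544 × 0.892 × 0.960 = 0.4658
  σ(X1,X3) = 0.339 × 0.892 × 0.854 = 0.2582
  σ(X1,X4) = 0.616 × 0.892 × 1.032 = 0.5671
  σ(X2,X3) = 0.156 × 0.960 × 0.854 = 0.1279
  σ(X2,X4) = 0.389 × 0.960 × 1.032 = 0.3854
  σ(X3,X4) = 0.590 × 0.854 × 1.032 = 0.5200
σ²_T = Σσ²ᵢ + 2·Σσ_ij = 3.5116 + 2 × 2.3244 = 8.1604
α = (4/3)·(1 − 3.5116/8.1604) = 0.760

α = 0.760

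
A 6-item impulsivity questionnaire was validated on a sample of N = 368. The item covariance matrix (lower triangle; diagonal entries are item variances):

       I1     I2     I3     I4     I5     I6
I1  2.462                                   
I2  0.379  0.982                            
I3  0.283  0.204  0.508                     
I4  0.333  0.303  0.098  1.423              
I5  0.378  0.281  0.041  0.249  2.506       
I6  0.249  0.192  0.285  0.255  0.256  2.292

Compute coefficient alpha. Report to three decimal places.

coefficient alpha = 0.512

Σσ²ᵢ = 2.462 + 0.982 + 0.508 + 1.423 + 2.506 + 2.292 = 10.173
Sum of off-diagonal covariances = 3.786
Var(T) = 10.173 + 2 × 3.786 = 17.745
α = (k/(k−1))·(1 − Σσ²ᵢ/Var(T)) = (6/5)·(1 − 10.173/17.745) = 0.512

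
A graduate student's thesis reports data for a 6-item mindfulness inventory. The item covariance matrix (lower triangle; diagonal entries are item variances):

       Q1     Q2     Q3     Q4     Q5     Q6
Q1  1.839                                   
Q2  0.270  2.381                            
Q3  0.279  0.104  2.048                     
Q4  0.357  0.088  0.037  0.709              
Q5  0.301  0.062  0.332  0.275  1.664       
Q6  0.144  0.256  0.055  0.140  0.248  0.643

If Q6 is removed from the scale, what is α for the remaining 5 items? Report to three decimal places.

α = 0.410

Remaining items: Q1, Q2, Q3, Q4, Q5 (k = 5).
Σσ²ᵢ = 1.839 + 2.381 + 2.048 + 0.709 + 1.664 = 8.641
total variance = 8.641 + 2 × 2.105 = 12.851
α (item deleted) = (5/4)·(1 − 8.641/12.851) = 0.410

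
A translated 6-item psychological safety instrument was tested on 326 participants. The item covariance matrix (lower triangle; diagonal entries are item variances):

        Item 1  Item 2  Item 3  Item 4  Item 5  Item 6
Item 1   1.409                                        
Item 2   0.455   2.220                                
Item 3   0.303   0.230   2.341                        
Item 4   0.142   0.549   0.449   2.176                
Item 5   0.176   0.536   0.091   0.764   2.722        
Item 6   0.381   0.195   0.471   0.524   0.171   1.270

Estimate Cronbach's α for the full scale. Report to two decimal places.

Σσ²ᵢ = 1.409 + 2.220 + 2.341 + 2.176 + 2.722 + 1.270 = 12.138
Σ_{i<j} σ_ij = 5.437
σ²_T = 12.138 + 2 × 5.437 = 23.012
α = (k/(k−1))·(1 − Σσ²ᵢ/σ²_T) = (6/5)·(1 − 12.138/23.012) = 0.57

Cronbach's α = 0.57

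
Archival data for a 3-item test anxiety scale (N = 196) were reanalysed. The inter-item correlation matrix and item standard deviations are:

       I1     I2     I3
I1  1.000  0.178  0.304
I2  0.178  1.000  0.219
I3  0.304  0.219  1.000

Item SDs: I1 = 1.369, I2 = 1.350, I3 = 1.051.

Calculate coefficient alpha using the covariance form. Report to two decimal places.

Σσ²ᵢ = 1.369² + 1.350² + 1.051² = 4.8013
Covariances σ_ij = r_ij · s_i · s_j:
  σ(I1,I2) = 0.178 × 1.369 × 1.350 = 0.3290
  σ(I1,I3) = 0.304 × 1.369 × 1.051 = 0.4374
  σ(I2,I3) = 0.219 × 1.350 × 1.051 = 0.3107
σ²_T = Σσ²ᵢ + 2·Σσ_ij = 4.8013 + 2 × 1.0771 = 6.9555
α = (3/2)·(1 − 4.8013/6.9555) = 0.46

coefficient alpha = 0.46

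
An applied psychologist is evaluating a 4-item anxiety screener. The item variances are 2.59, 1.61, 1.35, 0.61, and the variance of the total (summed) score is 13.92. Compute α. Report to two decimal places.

α = 0.74

Σσ²ᵢ = 2.59 + 1.61 + 1.35 + 0.61 = 6.16
α = (k/(k−1))·(1 − Σσ²ᵢ/σ²_total) = (4/3)·(1 − 6.16/13.92) = 0.74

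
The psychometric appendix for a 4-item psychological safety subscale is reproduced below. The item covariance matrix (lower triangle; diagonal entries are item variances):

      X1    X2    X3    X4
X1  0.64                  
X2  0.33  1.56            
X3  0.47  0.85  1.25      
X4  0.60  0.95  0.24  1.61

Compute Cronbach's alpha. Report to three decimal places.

α = 0.768

Σσᵢ² = 0.64 + 1.56 + 1.25 + 1.61 = 5.06
Σ_{i<j} σ_ij = 3.44
σ²_total = 5.06 + 2 × 3.44 = 11.94
α = (k/(k−1))·(1 − Σσᵢ²/σ²_total) = (4/3)·(1 − 5.06/11.94) = 0.768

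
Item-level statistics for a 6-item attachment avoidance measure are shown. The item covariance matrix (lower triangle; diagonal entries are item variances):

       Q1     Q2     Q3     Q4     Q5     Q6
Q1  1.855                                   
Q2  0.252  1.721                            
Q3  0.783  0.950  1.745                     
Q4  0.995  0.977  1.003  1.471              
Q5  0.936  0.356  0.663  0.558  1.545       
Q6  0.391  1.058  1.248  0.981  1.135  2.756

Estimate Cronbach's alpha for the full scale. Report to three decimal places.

Cronbach's alpha = 0.827

Σσᵢ² = 1.855 + 1.721 + 1.745 + 1.471 + 1.545 + 2.756 = 11.093
Sum of the distinct covariances = 12.286
Var(T) = 11.093 + 2 × 12.286 = 35.665
α = (k/(k−1))·(1 − Σσᵢ²/Var(T)) = (6/5)·(1 − 11.093/35.665) = 0.827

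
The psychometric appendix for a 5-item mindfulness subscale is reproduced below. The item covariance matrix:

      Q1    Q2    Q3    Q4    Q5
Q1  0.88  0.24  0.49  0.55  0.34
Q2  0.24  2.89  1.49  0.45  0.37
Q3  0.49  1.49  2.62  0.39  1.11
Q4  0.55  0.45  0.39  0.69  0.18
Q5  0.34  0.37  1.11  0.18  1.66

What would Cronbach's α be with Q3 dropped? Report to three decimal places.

Cronbach's α = 0.547

Remaining items: Q1, Q2, Q4, Q5 (k = 4).
Σσ²ᵢ = 0.88 + 2.89 + 0.69 + 1.66 = 6.12
total variance = 6.12 + 2 × 2.13 = 10.38
α (item deleted) = (4/3)·(1 − 6.12/10.38) = 0.547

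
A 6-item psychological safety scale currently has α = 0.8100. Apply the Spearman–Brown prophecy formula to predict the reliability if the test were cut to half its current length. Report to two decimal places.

Length factor m = 1/2
α' = m·α / (1 − (1−m)·α)
   = 1/2 × 0.8100 / (1 − (1 − 1/2) × 0.8100)
   = 0.4050 / 0.5950 = 0.68

predicted reliability = 0.68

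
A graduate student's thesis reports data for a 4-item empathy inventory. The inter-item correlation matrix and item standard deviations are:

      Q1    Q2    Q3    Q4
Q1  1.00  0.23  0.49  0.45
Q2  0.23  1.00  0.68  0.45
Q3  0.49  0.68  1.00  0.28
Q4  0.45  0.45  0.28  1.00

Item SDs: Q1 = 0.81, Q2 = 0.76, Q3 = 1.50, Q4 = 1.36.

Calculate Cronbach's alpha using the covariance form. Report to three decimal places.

Σσ²ᵢ = 0.81² + 0.76² + 1.50² + 1.36² = 5.3333
Covariances σ_ij = r_ij · s_i · s_j:
  σ(Q1,Q2) = 0.23 × 0.81 × 0.76 = 0.1416
  σ(Q1,Q3) = 0.49 × 0.81 × 1.50 = 0.5954
  σ(Q1,Q4) = 0.45 × 0.81 × 1.36 = 0.4957
  σ(Q2,Q3) = 0.68 × 0.76 × 1.50 = 0.7752
  σ(Q2,Q4) = 0.45 × 0.76 × 1.36 = 0.4651
  σ(Q3,Q4) = 0.28 × 1.50 × 1.36 = 0.5712
σ²_T = Σσ²ᵢ + 2·Σσ_ij = 5.3333 + 2 × 3.0442 = 11.4217
α = (4/3)·(1 − 5.3333/11.4217) = 0.711

α = 0.711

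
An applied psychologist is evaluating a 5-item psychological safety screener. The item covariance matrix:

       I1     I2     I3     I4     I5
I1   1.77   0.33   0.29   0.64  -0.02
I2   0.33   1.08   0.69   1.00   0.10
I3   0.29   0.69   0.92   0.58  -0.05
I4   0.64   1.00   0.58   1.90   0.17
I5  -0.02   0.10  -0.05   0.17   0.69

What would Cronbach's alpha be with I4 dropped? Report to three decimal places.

Remaining items: I1, I2, I3, I5 (k = 4).
Σσᵢ² = 1.77 + 1.08 + 0.92 + 0.69 = 4.46
σ²_total = 4.46 + 2 × 1.34 = 7.14
α (item deleted) = (4/3)·(1 − 4.46/7.14) = 0.500

α = 0.500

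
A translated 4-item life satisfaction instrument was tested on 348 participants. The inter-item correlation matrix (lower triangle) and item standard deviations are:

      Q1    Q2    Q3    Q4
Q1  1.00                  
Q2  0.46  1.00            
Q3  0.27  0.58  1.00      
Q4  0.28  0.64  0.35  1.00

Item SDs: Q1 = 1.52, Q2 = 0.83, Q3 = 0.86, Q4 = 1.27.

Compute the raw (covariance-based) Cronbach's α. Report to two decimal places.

Σσ²ᵢ = 1.52² + 0.83² + 0.86² + 1.27² = 5.3518
Covariances σ_ij = r_ij · s_i · s_j:
  σ(Q1,Q2) = 0.46 × 1.52 × 0.83 = 0.5803
  σ(Q1,Q3) = 0.27 × 1.52 × 0.86 = 0.3529
  σ(Q1,Q4) = 0.28 × 1.52 × 1.27 = 0.5405
  σ(Q2,Q3) = 0.58 × 0.83 × 0.86 = 0.4140
  σ(Q2,Q4) = 0.64 × 0.83 × 1.27 = 0.6746
  σ(Q3,Q4) = 0.35 × 0.86 × 1.27 = 0.3823
σ²_T = Σσ²ᵢ + 2·Σσ_ij = 5.3518 + 2 × 2.9446 = 11.2410
α = (4/3)·(1 − 5.3518/11.2410) = 0.70

α = 0.70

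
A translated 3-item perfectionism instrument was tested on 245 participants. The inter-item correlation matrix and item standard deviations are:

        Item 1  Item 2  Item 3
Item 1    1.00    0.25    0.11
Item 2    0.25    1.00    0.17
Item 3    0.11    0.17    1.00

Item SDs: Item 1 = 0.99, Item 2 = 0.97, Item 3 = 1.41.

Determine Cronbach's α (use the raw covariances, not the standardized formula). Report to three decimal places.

Cronbach's α = 0.364

Σσ²ᵢ = 0.99² + 0.97² + 1.41² = 3.9091
Covariances σ_ij = r_ij · s_i · s_j:
  σ(Item 1,Item 2) = 0.25 × 0.99 × 0.97 = 0.2401
  σ(Item 1,Item 3) = 0.11 × 0.99 × 1.41 = 0.1535
  σ(Item 2,Item 3) = 0.17 × 0.97 × 1.41 = 0.2325
σ²_T = Σσ²ᵢ + 2·Σσ_ij = 3.9091 + 2 × 0.6261 = 5.1613
α = (3/2)·(1 − 3.9091/5.1613) = 0.364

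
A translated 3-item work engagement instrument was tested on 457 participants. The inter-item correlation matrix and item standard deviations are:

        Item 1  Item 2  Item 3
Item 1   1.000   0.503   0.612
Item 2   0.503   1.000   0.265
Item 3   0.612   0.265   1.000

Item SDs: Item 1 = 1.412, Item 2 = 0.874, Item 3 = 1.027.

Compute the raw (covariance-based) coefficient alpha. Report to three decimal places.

Σσ²ᵢ = 1.412² + 0.874² + 1.027² = 3.8123
Covariances σ_ij = r_ij · s_i · s_j:
  σ(Item 1,Item 2) = 0.503 × 1.412 × 0.874 = 0.6207
  σ(Item 1,Item 3) = 0.612 × 1.412 × 1.027 = 0.8875
  σ(Item 2,Item 3) = 0.265 × 0.874 × 1.027 = 0.2379
σ²_T = Σσ²ᵢ + 2·Σσ_ij = 3.8123 + 2 × 1.7461 = 7.3045
α = (3/2)·(1 − 3.8123/7.3045) = 0.717

coefficient alpha = 0.717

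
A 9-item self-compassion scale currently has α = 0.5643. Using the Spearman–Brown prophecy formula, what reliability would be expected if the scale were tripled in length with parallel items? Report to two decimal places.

predicted reliability = 0.80

Length factor m = 3
α' = m·α / (1 + (m−1)·α)
   = 3 × 0.5643 / (1 + (3 − 1) × 0.5643)
   = 1.6929 / 2.1286 = 0.80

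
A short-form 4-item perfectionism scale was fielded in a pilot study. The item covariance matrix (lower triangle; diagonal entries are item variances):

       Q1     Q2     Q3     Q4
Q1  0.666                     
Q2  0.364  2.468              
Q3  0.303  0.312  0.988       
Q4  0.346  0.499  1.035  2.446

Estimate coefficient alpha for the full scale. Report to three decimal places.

α = 0.621

Σσ²ᵢ = 0.666 + 2.468 + 0.988 + 2.446 = 6.568
Σ_{i<j} σ_ij = 2.859
σ²_total = 6.568 + 2 × 2.859 = 12.286
α = (k/(k−1))·(1 − Σσ²ᵢ/σ²_total) = (4/3)·(1 − 6.568/12.286) = 0.621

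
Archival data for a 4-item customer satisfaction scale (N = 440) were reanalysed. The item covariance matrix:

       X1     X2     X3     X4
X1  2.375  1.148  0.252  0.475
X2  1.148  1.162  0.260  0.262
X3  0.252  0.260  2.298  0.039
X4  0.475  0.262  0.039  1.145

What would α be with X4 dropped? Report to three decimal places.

Remaining items: X1, X2, X3 (k = 3).
Σσ²ᵢ = 2.375 + 1.162 + 2.298 = 5.835
σ²_T = 5.835 + 2 × 1.660 = 9.155
α (item deleted) = (3/2)·(1 − 5.835/9.155) = 0.544

α = 0.544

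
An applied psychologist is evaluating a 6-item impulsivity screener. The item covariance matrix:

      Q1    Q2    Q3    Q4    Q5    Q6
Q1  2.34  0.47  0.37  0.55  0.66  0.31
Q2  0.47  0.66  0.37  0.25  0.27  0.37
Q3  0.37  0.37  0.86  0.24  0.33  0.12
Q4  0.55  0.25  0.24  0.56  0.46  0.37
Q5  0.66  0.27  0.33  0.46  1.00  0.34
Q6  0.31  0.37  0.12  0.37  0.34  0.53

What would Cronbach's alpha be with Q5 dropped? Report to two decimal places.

Cronbach's alpha = 0.73

Remaining items: Q1, Q2, Q3, Q4, Q6 (k = 5).
sum of item variances = 2.34 + 0.66 + 0.86 + 0.56 + 0.53 = 4.95
total variance = 4.95 + 2 × 3.42 = 11.79
α (item deleted) = (5/4)·(1 − 4.95/11.79) = 0.73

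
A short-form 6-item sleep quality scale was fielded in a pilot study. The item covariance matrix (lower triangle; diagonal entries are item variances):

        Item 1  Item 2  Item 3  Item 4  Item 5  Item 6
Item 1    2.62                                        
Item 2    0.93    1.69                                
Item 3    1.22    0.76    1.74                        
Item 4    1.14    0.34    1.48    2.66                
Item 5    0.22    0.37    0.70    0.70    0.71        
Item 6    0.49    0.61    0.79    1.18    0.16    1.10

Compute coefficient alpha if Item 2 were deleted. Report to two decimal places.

α = 0.81

Remaining items: Item 1, Item 3, Item 4, Item 5, Item 6 (k = 5).
ΣVar(i) = 2.62 + 1.74 + 2.66 + 0.71 + 1.10 = 8.83
Var(T) = 8.83 + 2 × 8.08 = 24.99
α (item deleted) = (5/4)·(1 − 8.83/24.99) = 0.81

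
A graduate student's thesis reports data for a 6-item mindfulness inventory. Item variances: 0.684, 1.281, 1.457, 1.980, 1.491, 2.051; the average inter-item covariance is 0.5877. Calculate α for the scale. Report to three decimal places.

α = 0.796

sum of item variances = 0.684 + 1.281 + 1.457 + 1.980 + 1.491 + 2.051 = 8.944
Sum of the 15 distinct covariances = 15 × 0.5877 = 8.8155
σ²_T = sum of item variances + 2·Σcov = 8.944 + 2 × 8.8155 = 26.5750
α = (6/5)·(1 − 8.944/26.5750) = 0.796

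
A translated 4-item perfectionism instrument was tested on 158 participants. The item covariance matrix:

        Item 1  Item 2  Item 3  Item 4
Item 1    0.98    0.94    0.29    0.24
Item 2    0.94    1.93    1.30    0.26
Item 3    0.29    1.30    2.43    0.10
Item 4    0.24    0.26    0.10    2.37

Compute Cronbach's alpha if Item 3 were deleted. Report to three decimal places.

Cronbach's alpha = 0.529

Remaining items: Item 1, Item 2, Item 4 (k = 3).
ΣVar(i) = 0.98 + 1.93 + 2.37 = 5.28
σ²_T = 5.28 + 2 × 1.44 = 8.16
α (item deleted) = (3/2)·(1 − 5.28/8.16) = 0.529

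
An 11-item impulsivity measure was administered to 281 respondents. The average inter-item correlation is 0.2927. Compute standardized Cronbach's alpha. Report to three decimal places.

Standardized α = k·r̄ / (1 + (k−1)·r̄) = 11 × 0.2927 / (1 + 10 × 0.2927)
  = 3.2197 / 3.9270 = 0.820

α = 0.820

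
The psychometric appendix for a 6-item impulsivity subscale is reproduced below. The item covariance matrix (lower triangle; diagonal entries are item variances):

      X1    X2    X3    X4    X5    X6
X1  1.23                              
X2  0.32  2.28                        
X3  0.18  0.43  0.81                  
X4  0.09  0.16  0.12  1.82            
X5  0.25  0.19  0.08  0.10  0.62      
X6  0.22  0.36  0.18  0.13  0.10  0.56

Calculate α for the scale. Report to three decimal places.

α = 0.532

Σσᵢ² = 1.23 + 2.28 + 0.81 + 1.82 + 0.62 + 0.56 = 7.32
Sum of the distinct covariances = 2.91
σ²_total = 7.32 + 2 × 2.91 = 13.14
α = (k/(k−1))·(1 − Σσᵢ²/σ²_total) = (6/5)·(1 − 7.32/13.14) = 0.532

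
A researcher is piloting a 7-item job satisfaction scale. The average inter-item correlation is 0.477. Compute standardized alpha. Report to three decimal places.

standardized alpha = 0.865

Standardized α = k·r̄ / (1 + (k−1)·r̄) = 7 × 0.477 / (1 + 6 × 0.477)
  = 3.3390 / 3.8620 = 0.865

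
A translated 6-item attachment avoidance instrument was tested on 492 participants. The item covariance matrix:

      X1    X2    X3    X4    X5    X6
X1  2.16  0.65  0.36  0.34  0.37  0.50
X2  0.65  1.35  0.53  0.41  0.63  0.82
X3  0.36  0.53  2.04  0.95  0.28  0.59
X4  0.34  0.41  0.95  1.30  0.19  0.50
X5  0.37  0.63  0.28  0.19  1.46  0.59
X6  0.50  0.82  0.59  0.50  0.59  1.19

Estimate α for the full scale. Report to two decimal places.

α = 0.74

Σσᵢ² = 2.16 + 1.35 + 2.04 + 1.30 + 1.46 + 1.19 = 9.50
Σ_{i<j} σ_ij = 7.71
Var(T) = 9.50 + 2 × 7.71 = 24.92
α = (k/(k−1))·(1 − Σσᵢ²/Var(T)) = (6/5)·(1 − 9.50/24.92) = 0.74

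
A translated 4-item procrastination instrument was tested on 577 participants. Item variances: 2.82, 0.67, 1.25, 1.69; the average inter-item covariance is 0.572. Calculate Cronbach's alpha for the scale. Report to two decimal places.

sum of item variances = 2.82 + 0.67 + 1.25 + 1.69 = 6.43
Sum of the 6 distinct covariances = 6 × 0.572 = 3.432
σ²_T = sum of item variances + 2·Σcov = 6.43 + 2 × 3.432 = 13.294
α = (4/3)·(1 − 6.43/13.294) = 0.69

Cronbach's alpha = 0.69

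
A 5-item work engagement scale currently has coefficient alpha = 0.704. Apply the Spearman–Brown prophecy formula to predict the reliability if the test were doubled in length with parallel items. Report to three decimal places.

predicted reliability = 0.826

Length factor m = 2
α' = m·α / (1 + (m−1)·α)
   = 2 × 0.704 / (1 + (2 − 1) × 0.704)
   = 1.4080 / 1.7040 = 0.826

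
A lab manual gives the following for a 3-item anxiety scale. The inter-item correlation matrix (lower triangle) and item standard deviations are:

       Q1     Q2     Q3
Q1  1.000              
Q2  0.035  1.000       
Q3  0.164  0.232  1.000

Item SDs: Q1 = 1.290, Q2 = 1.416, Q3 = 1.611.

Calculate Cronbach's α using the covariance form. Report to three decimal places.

Cronbach's α = 0.345

Σσ²ᵢ = 1.290² + 1.416² + 1.611² = 6.2645
Covariances σ_ij = r_ij · s_i · s_j:
  σ(Q1,Q2) = 0.035 × 1.290 × 1.416 = 0.0639
  σ(Q1,Q3) = 0.164 × 1.290 × 1.611 = 0.3408
  σ(Q2,Q3) = 0.232 × 1.416 × 1.611 = 0.5292
σ²_T = Σσ²ᵢ + 2·Σσ_ij = 6.2645 + 2 × 0.9339 = 8.1323
α = (3/2)·(1 − 6.2645/8.1323) = 0.345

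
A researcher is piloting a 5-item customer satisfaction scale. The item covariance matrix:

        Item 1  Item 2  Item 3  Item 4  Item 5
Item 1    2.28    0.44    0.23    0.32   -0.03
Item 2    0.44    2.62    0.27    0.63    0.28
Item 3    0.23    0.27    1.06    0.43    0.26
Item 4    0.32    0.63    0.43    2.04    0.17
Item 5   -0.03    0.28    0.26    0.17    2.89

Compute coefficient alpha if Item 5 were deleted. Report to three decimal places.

α = 0.489

Remaining items: Item 1, Item 2, Item 3, Item 4 (k = 4).
Σσ²ᵢ = 2.28 + 2.62 + 1.06 + 2.04 = 8.00
total variance = 8.00 + 2 × 2.32 = 12.64
α (item deleted) = (4/3)·(1 − 8.00/12.64) = 0.489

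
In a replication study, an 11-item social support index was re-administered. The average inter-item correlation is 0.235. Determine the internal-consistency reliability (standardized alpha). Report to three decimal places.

α = 0.772

Standardized α = k·r̄ / (1 + (k−1)·r̄) = 11 × 0.235 / (1 + 10 × 0.235)
  = 2.5850 / 3.3500 = 0.772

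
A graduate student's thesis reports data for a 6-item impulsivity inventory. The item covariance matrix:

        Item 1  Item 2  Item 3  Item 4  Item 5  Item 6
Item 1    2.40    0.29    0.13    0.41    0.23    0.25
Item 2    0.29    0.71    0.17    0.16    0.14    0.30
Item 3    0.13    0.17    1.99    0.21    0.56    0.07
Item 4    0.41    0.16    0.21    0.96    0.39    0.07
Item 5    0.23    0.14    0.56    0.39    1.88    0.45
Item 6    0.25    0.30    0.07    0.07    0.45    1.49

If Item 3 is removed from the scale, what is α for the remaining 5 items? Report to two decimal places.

α = 0.52

Remaining items: Item 1, Item 2, Item 4, Item 5, Item 6 (k = 5).
sum of item variances = 2.40 + 0.71 + 0.96 + 1.88 + 1.49 = 7.44
σ²_T = 7.44 + 2 × 2.69 = 12.82
α (item deleted) = (5/4)·(1 − 7.44/12.82) = 0.52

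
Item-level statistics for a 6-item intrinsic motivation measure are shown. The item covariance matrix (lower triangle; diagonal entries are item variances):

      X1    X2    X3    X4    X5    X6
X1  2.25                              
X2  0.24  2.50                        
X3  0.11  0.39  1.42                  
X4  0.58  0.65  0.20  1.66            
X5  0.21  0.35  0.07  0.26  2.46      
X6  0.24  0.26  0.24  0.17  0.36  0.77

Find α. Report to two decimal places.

Σσᵢ² = 2.25 + 2.50 + 1.42 + 1.66 + 2.46 + 0.77 = 11.06
Sum of the distinct covariances = 4.33
Var(T) = 11.06 + 2 × 4.33 = 19.72
α = (k/(k−1))·(1 − Σσᵢ²/Var(T)) = (6/5)·(1 − 11.06/19.72) = 0.53

α = 0.53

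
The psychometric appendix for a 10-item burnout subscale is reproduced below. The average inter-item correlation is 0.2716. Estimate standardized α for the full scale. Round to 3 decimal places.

Standardized α = k·r̄ / (1 + (k−1)·r̄) = 10 × 0.2716 / (1 + 9 × 0.2716)
  = 2.7160 / 3.4444 = 0.789

α = 0.789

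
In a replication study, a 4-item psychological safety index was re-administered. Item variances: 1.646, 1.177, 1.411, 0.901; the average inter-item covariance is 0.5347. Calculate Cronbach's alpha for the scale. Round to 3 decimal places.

Cronbach's alpha = 0.741

sum of item variances = 1.646 + 1.177 + 1.411 + 0.901 = 5.135
Sum of the 6 distinct covariances = 6 × 0.5347 = 3.2082
total variance = sum of item variances + 2·Σcov = 5.135 + 2 × 3.2082 = 11.5514
α = (4/3)·(1 − 5.135/11.5514) = 0.741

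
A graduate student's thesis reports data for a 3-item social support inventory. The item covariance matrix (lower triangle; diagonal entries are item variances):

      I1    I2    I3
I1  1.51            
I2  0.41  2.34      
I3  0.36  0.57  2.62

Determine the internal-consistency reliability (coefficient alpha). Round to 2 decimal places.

ΣVar(i) = 1.51 + 2.34 + 2.62 = 6.47
Σ_{i<j} σ_ij = 1.34
σ²_total = 6.47 + 2 × 1.34 = 9.15
α = (k/(k−1))·(1 − ΣVar(i)/σ²_total) = (3/2)·(1 − 6.47/9.15) = 0.44

α = 0.44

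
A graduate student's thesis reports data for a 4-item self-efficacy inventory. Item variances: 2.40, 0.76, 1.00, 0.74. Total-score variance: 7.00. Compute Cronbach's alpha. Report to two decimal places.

Σσᵢ² = 2.40 + 0.76 + 1.00 + 0.74 = 4.90
α = (k/(k−1))·(1 − Σσᵢ²/Var(T)) = (4/3)·(1 − 4.90/7.00) = 0.40

α = 0.40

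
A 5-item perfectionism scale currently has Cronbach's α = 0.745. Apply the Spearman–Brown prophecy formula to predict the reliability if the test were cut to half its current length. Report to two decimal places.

Length factor m = 1/2
α' = m·α / (1 − (1−m)·α)
   = 1/2 × 0.745 / (1 − (1 − 1/2) × 0.745)
   = 0.3725 / 0.6275 = 0.59

predicted reliability = 0.59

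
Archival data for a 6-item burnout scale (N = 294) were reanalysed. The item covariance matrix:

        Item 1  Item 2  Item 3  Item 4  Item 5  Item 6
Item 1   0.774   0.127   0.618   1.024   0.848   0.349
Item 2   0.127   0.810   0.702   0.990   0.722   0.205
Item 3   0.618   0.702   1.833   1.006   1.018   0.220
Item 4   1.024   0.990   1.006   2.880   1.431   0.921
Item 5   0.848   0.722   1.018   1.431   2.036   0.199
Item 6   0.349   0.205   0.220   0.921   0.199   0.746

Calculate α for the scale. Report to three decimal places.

α = 0.835

Σσ²ᵢ = 0.774 + 0.810 + 1.833 + 2.880 + 2.036 + 0.746 = 9.079
Sum of off-diagonal covariances = 10.380
total variance = 9.079 + 2 × 10.380 = 29.839
α = (k/(k−1))·(1 − Σσ²ᵢ/total variance) = (6/5)·(1 − 9.079/29.839) = 0.835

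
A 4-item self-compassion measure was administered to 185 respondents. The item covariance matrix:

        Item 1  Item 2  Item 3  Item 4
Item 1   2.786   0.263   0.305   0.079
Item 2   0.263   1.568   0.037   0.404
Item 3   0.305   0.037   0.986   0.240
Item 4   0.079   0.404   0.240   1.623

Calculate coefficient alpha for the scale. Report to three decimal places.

Σσᵢ² = 2.786 + 1.568 + 0.986 + 1.623 = 6.963
Σ_{i<j} σ_ij = 1.328
Var(T) = 6.963 + 2 × 1.328 = 9.619
α = (k/(k−1))·(1 − Σσᵢ²/Var(T)) = (4/3)·(1 − 6.963/9.619) = 0.368

α = 0.368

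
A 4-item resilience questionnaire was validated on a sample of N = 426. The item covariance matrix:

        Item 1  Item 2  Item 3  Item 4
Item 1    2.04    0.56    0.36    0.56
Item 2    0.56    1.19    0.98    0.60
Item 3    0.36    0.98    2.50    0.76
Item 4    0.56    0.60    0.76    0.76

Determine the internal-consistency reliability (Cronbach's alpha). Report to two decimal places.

Σσᵢ² = 2.04 + 1.19 + 2.50 + 0.76 = 6.49
Sum of off-diagonal covariances = 3.82
σ²_T = 6.49 + 2 × 3.82 = 14.13
α = (k/(k−1))·(1 − Σσᵢ²/σ²_T) = (4/3)·(1 − 6.49/14.13) = 0.72

Cronbach's alpha = 0.72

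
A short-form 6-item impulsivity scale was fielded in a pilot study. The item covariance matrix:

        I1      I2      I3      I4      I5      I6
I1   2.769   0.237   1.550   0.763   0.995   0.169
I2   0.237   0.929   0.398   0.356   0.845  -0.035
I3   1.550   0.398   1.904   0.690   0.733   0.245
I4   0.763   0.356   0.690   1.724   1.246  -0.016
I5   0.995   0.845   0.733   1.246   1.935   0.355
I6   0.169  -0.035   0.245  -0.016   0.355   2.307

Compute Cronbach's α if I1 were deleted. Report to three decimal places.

Remaining items: I2, I3, I4, I5, I6 (k = 5).
Σσᵢ² = 0.929 + 1.904 + 1.724 + 1.935 + 2.307 = 8.799
total variance = 8.799 + 2 × 4.817 = 18.433
α (item deleted) = (5/4)·(1 − 8.799/18.433) = 0.653

Cronbach's α = 0.653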